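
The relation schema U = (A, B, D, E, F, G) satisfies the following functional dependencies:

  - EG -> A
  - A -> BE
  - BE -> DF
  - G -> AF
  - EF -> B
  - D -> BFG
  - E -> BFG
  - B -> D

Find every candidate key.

{A}⁺: A→BE adds B, E; BE→DF adds D, F; D→BFG adds G → {A, B, D, E, F, G}.
{B}⁺: B→D adds D; D→BFG adds F, G; G→AF adds A; A→BE adds E → {A, B, D, E, F, G}.
{D}⁺: D→BFG adds B, F, G; G→AF adds A; A→BE adds E → {A, B, D, E, F, G}.
{E}⁺: E→BFG adds B, F, G; B→D adds D; EG→A adds A → {A, B, D, E, F, G}.
{G}⁺: G→AF adds A, F; A→BE adds B, E; BE→DF adds D → {A, B, D, E, F, G}.
Any other superkey contains one of these as a subset, so there are no further candidate keys.

A, B, D, E, G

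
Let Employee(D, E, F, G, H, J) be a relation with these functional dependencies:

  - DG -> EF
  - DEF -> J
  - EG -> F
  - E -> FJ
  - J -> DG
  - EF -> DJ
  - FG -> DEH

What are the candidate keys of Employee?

{E}; {J}; {D, G}; {F, G}

{E}⁺: E→FJ adds F, J; J→DG adds D, G; FG→DEH adds H → {D, E, F, G, H, J}.
{J}⁺: J→DG adds D, G; DG→EF adds E, F; FG→DEH adds H → {D, E, F, G, H, J}.
{D, G}⁺: DG→EF adds E, F; DEF→J adds J; FG→DEH adds H → {D, E, F, G, H, J}. Minimal: {G}⁺ = {G}; {D}⁺ = {D} — none reach the full schema.
{F, G}⁺: FG→DEH adds D, E, H; DEF→J adds J → {D, E, F, G, H, J}. Minimal: {G}⁺ = {G}; {F}⁺ = {F} — none reach the full schema.
Any other superkey contains one of these as a subset, so there are no further candidate keys.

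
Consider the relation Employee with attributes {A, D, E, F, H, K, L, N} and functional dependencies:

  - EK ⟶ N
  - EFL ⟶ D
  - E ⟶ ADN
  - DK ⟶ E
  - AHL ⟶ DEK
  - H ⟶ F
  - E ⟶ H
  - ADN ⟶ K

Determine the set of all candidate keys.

{E, L}; {A, H, L}; {D, K, L}; {A, D, L, N}

{E, L}⁺: E→ADN adds A, D, N; E→H adds H; ADN→K adds K; H→F adds F → {A, D, E, F, H, K, L, N}. Minimal: {L}⁺ = {L}; {E}⁺ = {A, D, E, F, H, K, N} — none reach the full schema.
{A, H, L}⁺: AHL→DEK adds D, E, K; H→F adds F; EK→N adds N → {A, D, E, F, H, K, L, N}. Minimal: {H, L}⁺ = {F, H, L}; {A, L}⁺ = {A, L}; {A, H}⁺ = {A, F, H} — none reach the full schema.
{D, K, L}⁺: DK→E adds E; E→H adds H; EK→N adds N; E→ADN adds A; H→F adds F → {A, D, E, F, H, K, L, N}. Minimal: {K, L}⁺ = {K, L}; {D, L}⁺ = {D, L}; {D, K}⁺ = {A, D, E, F, H, K, N} — none reach the full schema.
{A, D, L, N}⁺: ADN→K adds K; DK→E adds E; E→H adds H; H→F adds F → {A, D, E, F, H, K, L, N}. Minimal: {D, L, N}⁺ = {D, L, N}; {A, L, N}⁺ = {A, L, N}; {A, D, N}⁺ = {A, D, E, F, H, K, N}; … — none reach the full schema.
Any other superkey contains one of these as a subset, so there are no further candidate keys.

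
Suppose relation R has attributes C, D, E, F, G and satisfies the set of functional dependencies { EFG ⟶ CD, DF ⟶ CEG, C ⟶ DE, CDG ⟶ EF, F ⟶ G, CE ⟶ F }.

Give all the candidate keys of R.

(C), (D, F), (E, F)

{C}⁺: C→DE adds D, E; CE→F adds F; DF→CEG adds G → {C, D, E, F, G}.
{D, F}⁺: DF→CEG adds C, E, G → {C, D, E, F, G}. Minimal: {F}⁺ = {F, G}; {D}⁺ = {D} — none reach the full schema.
{E, F}⁺: F→G adds G; EFG→CD adds C, D → {C, D, E, F, G}. Minimal: {F}⁺ = {F, G}; {E}⁺ = {E} — none reach the full schema.
Any other superkey contains one of these as a subset, so there are no further candidate keys.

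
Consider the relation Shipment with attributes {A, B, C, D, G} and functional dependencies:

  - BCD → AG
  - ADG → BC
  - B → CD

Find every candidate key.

{B}⁺: B→CD adds C, D; BCD→AG adds A, G → {A, B, C, D, G}.
{A, D, G}⁺: ADG→BC adds B, C → {A, B, C, D, G}.
Any other superkey contains one of these as a subset, so there are no further candidate keys.

{B}, {A, D, G}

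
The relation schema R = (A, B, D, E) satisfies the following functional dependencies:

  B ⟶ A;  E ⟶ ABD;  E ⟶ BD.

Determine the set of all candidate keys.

{E}

{E}⁺: E→ABD adds A, B, D → {A, B, D, E}.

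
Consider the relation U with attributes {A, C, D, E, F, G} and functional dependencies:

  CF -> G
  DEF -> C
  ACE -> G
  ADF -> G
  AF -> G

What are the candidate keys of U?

(A, D, E, F)

Attributes A, D, E, F never appear on any right-hand side, so every candidate key must contain {A, D, E, F}.
{A, D, E, F}⁺ = {A, C, D, E, F, G}, which is all of the schema, so {A, D, E, F} is the only candidate key.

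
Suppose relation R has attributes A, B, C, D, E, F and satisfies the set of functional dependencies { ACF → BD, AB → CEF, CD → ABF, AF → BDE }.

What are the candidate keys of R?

{A, B}⁺: AB→CEF adds C, E, F; AF→BDE adds D → {A, B, C, D, E, F}. Minimal: {B}⁺ = {B}; {A}⁺ = {A} — none reach the full schema.
{A, F}⁺: AF→BDE adds B, D, E; AB→CEF adds C → {A, B, C, D, E, F}. Minimal: {F}⁺ = {F}; {A}⁺ = {A} — none reach the full schema.
{C, D}⁺: CD→ABF adds A, B, F; AF→BDE adds E → {A, B, C, D, E, F}. Minimal: {D}⁺ = {D}; {C}⁺ = {C} — none reach the full schema.
Any other superkey contains one of these as a subset, so there are no further candidate keys.

AB, AF, CD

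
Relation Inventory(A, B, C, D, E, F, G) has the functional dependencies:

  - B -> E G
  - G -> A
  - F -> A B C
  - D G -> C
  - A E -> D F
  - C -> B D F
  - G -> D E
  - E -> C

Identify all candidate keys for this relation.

(B); (C); (E); (F); (G)

{B}⁺: B→EG adds E, G; G→A adds A; AE→DF adds D, F; E→C adds C → {A, B, C, D, E, F, G}.
{C}⁺: C→BDF adds B, D, F; B→EG adds E, G; G→A adds A → {A, B, C, D, E, F, G}.
{E}⁺: E→C adds C; C→BDF adds B, D, F; B→EG adds G; G→A adds A → {A, B, C, D, E, F, G}.
{F}⁺: F→ABC adds A, B, C; C→BDF adds D; B→EG adds E, G → {A, B, C, D, E, F, G}.
{G}⁺: G→A adds A; G→DE adds D, E; E→C adds C; AE→DF adds F; C→BDF adds B → {A, B, C, D, E, F, G}.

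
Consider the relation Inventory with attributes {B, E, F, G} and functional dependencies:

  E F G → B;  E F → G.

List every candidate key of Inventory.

Attributes E, F never appear on any right-hand side, so every candidate key must contain {E, F}.
{E, F}⁺ = {B, E, F, G}, which is all of the schema, so {E, F} is the only candidate key.

{E, F}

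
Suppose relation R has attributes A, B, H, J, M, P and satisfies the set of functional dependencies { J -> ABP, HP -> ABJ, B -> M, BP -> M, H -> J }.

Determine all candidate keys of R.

(H)

{H}⁺: H→J adds J; J→ABP adds A, B, P; B→M adds M → {A, B, H, J, M, P}.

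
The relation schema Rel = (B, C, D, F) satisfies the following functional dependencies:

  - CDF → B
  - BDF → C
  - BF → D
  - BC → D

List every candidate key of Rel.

{B, F}; {C, D, F}

{B, F}⁺: BF→D adds D; BDF→C adds C → {B, C, D, F}.
{C, D, F}⁺: CDF→B adds B → {B, C, D, F}.
Any other superkey contains one of these as a subset, so there are no further candidate keys.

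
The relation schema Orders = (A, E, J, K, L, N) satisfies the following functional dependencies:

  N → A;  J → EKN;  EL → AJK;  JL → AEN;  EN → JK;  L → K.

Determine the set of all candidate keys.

EL, JL

Attribute L never appears on the right-hand side of any dependency, so L must belong to every candidate key.
{L}⁺ = {K, L}, which is not all of the schema, so we must add further attributes.
{E, L}⁺: EL→AJK adds A, J, K; JL→AEN adds N → {A, E, J, K, L, N}. Minimal: {L}⁺ = {K, L}; {E}⁺ = {E} — none reach the full schema.
{J, L}⁺: J→EKN adds E, K, N; EL→AJK adds A → {A, E, J, K, L, N}. Minimal: {L}⁺ = {K, L}; {J}⁺ = {A, E, J, K, N} — none reach the full schema.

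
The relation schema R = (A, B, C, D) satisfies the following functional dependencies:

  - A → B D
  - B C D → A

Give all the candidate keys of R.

{A, C}, {B, C, D}

Attribute C never appears on the right-hand side of any dependency, so C must belong to every candidate key.
{C}⁺ = {C}, which is not all of the schema, so we must add further attributes.
{A, C}⁺: A→BD adds B, D → {A, B, C, D}. Minimal: {C}⁺ = {C}; {A}⁺ = {A, B, D} — none reach the full schema.
{B, C, D}⁺: BCD→A adds A → {A, B, C, D}. Minimal: {C, D}⁺ = {C, D}; {B, D}⁺ = {B, D}; {B, C}⁺ = {B, C} — none reach the full schema.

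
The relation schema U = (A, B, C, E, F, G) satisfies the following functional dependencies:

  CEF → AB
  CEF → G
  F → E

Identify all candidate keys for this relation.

Attributes C, F never appear on any right-hand side, so every candidate key must contain {C, F}.
{C, F}⁺ = {A, B, C, E, F, G}, which is all of the schema, so {C, F} is the only candidate key.

{C, F}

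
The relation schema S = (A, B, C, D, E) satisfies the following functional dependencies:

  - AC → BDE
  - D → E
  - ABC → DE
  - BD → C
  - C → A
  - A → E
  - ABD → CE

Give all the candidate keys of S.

{C}⁺: C→A adds A; A→E adds E; AC→BDE adds B, D → {A, B, C, D, E}.
{B, D}⁺: D→E adds E; BD→C adds C; C→A adds A → {A, B, C, D, E}. Minimal: {D}⁺ = {D, E}; {B}⁺ = {B} — none reach the full schema.

{C}; {B, D}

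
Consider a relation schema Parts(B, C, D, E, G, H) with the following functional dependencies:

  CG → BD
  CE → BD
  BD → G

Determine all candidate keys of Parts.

CEH

{C, E, H}⁺: CE→BD adds B, D; BD→G adds G → {B, C, D, E, G, H}. Minimal: {E, H}⁺ = {E, H}; {C, H}⁺ = {C, H}; {C, E}⁺ = {B, C, D, E, G} — none reach the full schema.
No other minimal superkey exists.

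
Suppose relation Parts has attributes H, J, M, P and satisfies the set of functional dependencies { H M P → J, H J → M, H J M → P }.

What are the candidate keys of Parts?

Attribute H never appears on the right-hand side of any dependency, so H must belong to every candidate key.
{H}⁺ = {H}, which is not all of the schema, so we must add further attributes.
{H, J}⁺: HJ→M adds M; HJM→P adds P → {H, J, M, P}. Minimal: {J}⁺ = {J}; {H}⁺ = {H} — none reach the full schema.
{H, M, P}⁺: HMP→J adds J → {H, J, M, P}. Minimal: {M, P}⁺ = {M, P}; {H, P}⁺ = {H, P}; {H, M}⁺ = {H, M} — none reach the full schema.

{H, J}, {H, M, P}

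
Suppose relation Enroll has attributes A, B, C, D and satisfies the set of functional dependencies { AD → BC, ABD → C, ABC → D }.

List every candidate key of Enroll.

{A, D}⁺: AD→BC adds B, C → {A, B, C, D}. Minimal: {D}⁺ = {D}; {A}⁺ = {A} — none reach the full schema.
{A, B, C}⁺: ABC→D adds D → {A, B, C, D}. Minimal: {B, C}⁺ = {B, C}; {A, C}⁺ = {A, C}; {A, B}⁺ = {A, B} — none reach the full schema.
Any other superkey contains one of these as a subset, so there are no further candidate keys.

AD; ABC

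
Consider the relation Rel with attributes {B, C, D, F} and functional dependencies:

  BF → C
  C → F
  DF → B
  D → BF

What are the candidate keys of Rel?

Attribute D never appears on the right-hand side of any dependency, so D must belong to every candidate key.
{D}⁺ = {B, C, D, F}, which is all of the schema, so {D} is the only candidate key.

{D}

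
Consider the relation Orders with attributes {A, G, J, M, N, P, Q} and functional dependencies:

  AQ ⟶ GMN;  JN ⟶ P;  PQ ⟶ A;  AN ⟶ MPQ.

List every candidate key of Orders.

(A, J, N), (A, J, Q), (J, N, Q), (J, P, Q)

Attribute J never appears on the right-hand side of any dependency, so J must belong to every candidate key.
{J}⁺ = {J}, which is not all of the schema, so we must add further attributes.
{A, J, N}⁺: JN→P adds P; AN→MPQ adds M, Q; AQ→GMN adds G → {A, G, J, M, N, P, Q}. Minimal: {J, N}⁺ = {J, N, P}; {A, N}⁺ = {A, G, M, N, P, Q}; {A, J}⁺ = {A, J} — none reach the full schema.
{A, J, Q}⁺: AQ→GMN adds G, M, N; JN→P adds P → {A, G, J, M, N, P, Q}. Minimal: {J, Q}⁺ = {J, Q}; {A, Q}⁺ = {A, G, M, N, P, Q}; {A, J}⁺ = {A, J} — none reach the full schema.
{J, N, Q}⁺: JN→P adds P; PQ→A adds A; AN→MPQ adds M; AQ→GMN adds G → {A, G, J, M, N, P, Q}. Minimal: {N, Q}⁺ = {N, Q}; {J, Q}⁺ = {J, Q}; {J, N}⁺ = {J, N, P} — none reach the full schema.
{J, P, Q}⁺: PQ→A adds A; AQ→GMN adds G, M, N → {A, G, J, M, N, P, Q}. Minimal: {P, Q}⁺ = {A, G, M, N, P, Q}; {J, Q}⁺ = {J, Q}; {J, P}⁺ = {J, P} — none reach the full schema.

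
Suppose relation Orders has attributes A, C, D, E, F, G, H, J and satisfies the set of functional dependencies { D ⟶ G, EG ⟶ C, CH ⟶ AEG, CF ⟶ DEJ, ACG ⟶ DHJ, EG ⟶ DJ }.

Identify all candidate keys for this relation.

{A, C, F}, {C, F, H}, {A, D, E, F}, {A, E, F, G}, {D, E, F, H}, {E, F, G, H}

{A, C, F}⁺: CF→DEJ adds D, E, J; D→G adds G; ACG→DHJ adds H → {A, C, D, E, F, G, H, J}.
{C, F, H}⁺: CH→AEG adds A, E, G; CF→DEJ adds D, J → {A, C, D, E, F, G, H, J}.
{A, D, E, F}⁺: D→G adds G; EG→C adds C; CF→DEJ adds J; ACG→DHJ adds H → {A, C, D, E, F, G, H, J}.
{A, E, F, G}⁺: EG→C adds C; CF→DEJ adds D, J; ACG→DHJ adds H → {A, C, D, E, F, G, H, J}.
{D, E, F, H}⁺: D→G adds G; EG→C adds C; CH→AEG adds A; CF→DEJ adds J → {A, C, D, E, F, G, H, J}.
{E, F, G, H}⁺: EG→C adds C; CH→AEG adds A; CF→DEJ adds D, J → {A, C, D, E, F, G, H, J}.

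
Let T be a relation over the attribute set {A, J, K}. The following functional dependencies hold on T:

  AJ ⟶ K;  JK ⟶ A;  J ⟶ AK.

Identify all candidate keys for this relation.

J

Attribute J never appears on the right-hand side of any dependency, so J must belong to every candidate key.
{J}⁺ = {A, J, K}, which is all of the schema, so {J} is the only candidate key.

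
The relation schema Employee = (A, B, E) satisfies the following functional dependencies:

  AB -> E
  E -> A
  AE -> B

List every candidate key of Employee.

(E), (A, B)

{E}⁺: E→A adds A; AE→B adds B → {A, B, E}.
{A, B}⁺: AB→E adds E → {A, B, E}. Minimal: {B}⁺ = {B}; {A}⁺ = {A} — none reach the full schema.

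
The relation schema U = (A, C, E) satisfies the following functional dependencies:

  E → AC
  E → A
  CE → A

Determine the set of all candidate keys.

{E}

Attribute E never appears on the right-hand side of any dependency, so E must belong to every candidate key.
{E}⁺ = {A, C, E}, which is all of the schema, so {E} is the only candidate key.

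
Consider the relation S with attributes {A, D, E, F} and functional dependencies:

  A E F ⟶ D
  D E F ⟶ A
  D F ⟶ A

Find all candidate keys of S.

Attributes E, F never appear on any right-hand side, so every candidate key must contain {E, F}.
{E, F}⁺ = {E, F}, which is not all of the schema, so we must add further attributes.
{A, E, F}⁺: AEF→D adds D → {A, D, E, F}.
{D, E, F}⁺: DEF→A adds A → {A, D, E, F}.

{A, E, F}, {D, E, F}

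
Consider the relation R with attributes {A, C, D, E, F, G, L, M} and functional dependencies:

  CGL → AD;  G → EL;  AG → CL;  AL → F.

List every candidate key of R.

Attributes G, M never appear on any right-hand side, so every candidate key must contain {G, M}.
{G, M}⁺ = {E, G, L, M}, which is not all of the schema, so we must add further attributes.
{A, G, M}⁺: G→EL adds E, L; AG→CL adds C; AL→F adds F; CGL→AD adds D → {A, C, D, E, F, G, L, M}.
{C, G, M}⁺: G→EL adds E, L; CGL→AD adds A, D; AL→F adds F → {A, C, D, E, F, G, L, M}.
Any other superkey contains one of these as a subset, so there are no further candidate keys.

{A, G, M}; {C, G, M}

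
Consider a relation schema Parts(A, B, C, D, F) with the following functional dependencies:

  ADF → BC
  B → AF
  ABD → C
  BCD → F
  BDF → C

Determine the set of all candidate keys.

Attribute D never appears on the right-hand side of any dependency, so D must belong to every candidate key.
{D}⁺ = {D}, which is not all of the schema, so we must add further attributes.
{B, D}⁺: B→AF adds A, F; ABD→C adds C → {A, B, C, D, F}. Minimal: {D}⁺ = {D}; {B}⁺ = {A, B, F} — none reach the full schema.
{A, D, F}⁺: ADF→BC adds B, C → {A, B, C, D, F}. Minimal: {D, F}⁺ = {D, F}; {A, F}⁺ = {A, F}; {A, D}⁺ = {A, D} — none reach the full schema.

BD; ADF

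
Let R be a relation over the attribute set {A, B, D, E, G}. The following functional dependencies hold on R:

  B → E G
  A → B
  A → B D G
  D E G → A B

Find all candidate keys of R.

{A}, {B, D}, {D, E, G}

{A}⁺: A→B adds B; A→BDG adds D, G; B→EG adds E → {A, B, D, E, G}.
{B, D}⁺: B→EG adds E, G; DEG→AB adds A → {A, B, D, E, G}. Minimal: {D}⁺ = {D}; {B}⁺ = {B, E, G} — none reach the full schema.
{D, E, G}⁺: DEG→AB adds A, B → {A, B, D, E, G}. Minimal: {E, G}⁺ = {E, G}; {D, G}⁺ = {D, G}; {D, E}⁺ = {D, E} — none reach the full schema.
Any other superkey contains one of these as a subset, so there are no further candidate keys.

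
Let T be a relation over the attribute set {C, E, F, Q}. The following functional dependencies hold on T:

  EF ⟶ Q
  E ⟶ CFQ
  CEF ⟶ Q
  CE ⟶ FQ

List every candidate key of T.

Attribute E never appears on the right-hand side of any dependency, so E must belong to every candidate key.
{E}⁺ = {C, E, F, Q}, which is all of the schema, so {E} is the only candidate key.

{E}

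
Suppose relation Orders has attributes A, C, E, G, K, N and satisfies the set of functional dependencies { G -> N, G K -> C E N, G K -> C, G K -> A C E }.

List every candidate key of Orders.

(G, K)

Attributes G, K never appear on any right-hand side, so every candidate key must contain {G, K}.
{G, K}⁺ = {A, C, E, G, K, N}, which is all of the schema, so {G, K} is the only candidate key.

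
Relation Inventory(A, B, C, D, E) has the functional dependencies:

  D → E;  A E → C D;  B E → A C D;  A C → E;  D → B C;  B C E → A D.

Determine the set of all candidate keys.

{D}, {A, C}, {A, E}, {B, E}

{D}⁺: D→E adds E; D→BC adds B, C; BCE→AD adds A → {A, B, C, D, E}.
{A, C}⁺: AC→E adds E; AE→CD adds D; D→BC adds B → {A, B, C, D, E}. Minimal: {C}⁺ = {C}; {A}⁺ = {A} — none reach the full schema.
{A, E}⁺: AE→CD adds C, D; D→BC adds B → {A, B, C, D, E}. Minimal: {E}⁺ = {E}; {A}⁺ = {A} — none reach the full schema.
{B, E}⁺: BE→ACD adds A, C, D → {A, B, C, D, E}. Minimal: {E}⁺ = {E}; {B}⁺ = {B} — none reach the full schema.
Any other superkey contains one of these as a subset, so there are no further candidate keys.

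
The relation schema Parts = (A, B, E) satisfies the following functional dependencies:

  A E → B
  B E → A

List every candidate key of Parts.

{A, E}⁺: AE→B adds B → {A, B, E}. Minimal: {E}⁺ = {E}; {A}⁺ = {A} — none reach the full schema.
{B, E}⁺: BE→A adds A → {A, B, E}. Minimal: {E}⁺ = {E}; {B}⁺ = {B} — none reach the full schema.
Any other superkey contains one of these as a subset, so there are no further candidate keys.

AE; BE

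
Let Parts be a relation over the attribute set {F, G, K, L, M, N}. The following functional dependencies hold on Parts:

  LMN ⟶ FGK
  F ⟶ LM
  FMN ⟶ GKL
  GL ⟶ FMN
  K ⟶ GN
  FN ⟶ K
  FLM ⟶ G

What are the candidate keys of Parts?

{F}⁺: F→LM adds L, M; FLM→G adds G; GL→FMN adds N; FN→K adds K → {F, G, K, L, M, N}.
{G, L}⁺: GL→FMN adds F, M, N; FN→K adds K → {F, G, K, L, M, N}. Minimal: {L}⁺ = {L}; {G}⁺ = {G} — none reach the full schema.
{K, L}⁺: K→GN adds G, N; GL→FMN adds F, M → {F, G, K, L, M, N}. Minimal: {L}⁺ = {L}; {K}⁺ = {G, K, N} — none reach the full schema.
{L, M, N}⁺: LMN→FGK adds F, G, K → {F, G, K, L, M, N}. Minimal: {M, N}⁺ = {M, N}; {L, N}⁺ = {L, N}; {L, M}⁺ = {L, M} — none reach the full schema.

{F}; {G, L}; {K, L}; {L, M, N}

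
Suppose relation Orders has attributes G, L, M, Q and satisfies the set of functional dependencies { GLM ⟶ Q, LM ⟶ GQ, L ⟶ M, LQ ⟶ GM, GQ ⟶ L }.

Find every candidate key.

L, GQ

{L}⁺: L→M adds M; LM→GQ adds G, Q → {G, L, M, Q}.
{G, Q}⁺: GQ→L adds L; L→M adds M → {G, L, M, Q}.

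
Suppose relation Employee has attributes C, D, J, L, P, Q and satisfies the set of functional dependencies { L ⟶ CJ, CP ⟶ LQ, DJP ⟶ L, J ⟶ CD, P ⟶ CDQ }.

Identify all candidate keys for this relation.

P

Attribute P never appears on the right-hand side of any dependency, so P must belong to every candidate key.
{P}⁺ = {C, D, J, L, P, Q}, which is all of the schema, so {P} is the only candidate key.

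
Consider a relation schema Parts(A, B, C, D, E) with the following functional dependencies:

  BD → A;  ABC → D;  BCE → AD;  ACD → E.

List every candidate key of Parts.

{A, B, C}; {B, C, D}; {B, C, E}

Attributes B, C never appear on any right-hand side, so every candidate key must contain {B, C}.
{B, C}⁺ = {B, C}, which is not all of the schema, so we must add further attributes.
{A, B, C}⁺: ABC→D adds D; ACD→E adds E → {A, B, C, D, E}. Minimal: {B, C}⁺ = {B, C}; {A, C}⁺ = {A, C}; {A, B}⁺ = {A, B} — none reach the full schema.
{B, C, D}⁺: BD→A adds A; ACD→E adds E → {A, B, C, D, E}. Minimal: {C, D}⁺ = {C, D}; {B, D}⁺ = {A, B, D}; {B, C}⁺ = {B, C} — none reach the full schema.
{B, C, E}⁺: BCE→AD adds A, D → {A, B, C, D, E}. Minimal: {C, E}⁺ = {C, E}; {B, E}⁺ = {B, E}; {B, C}⁺ = {B, C} — none reach the full schema.
Any other superkey contains one of these as a subset, so there are no further candidate keys.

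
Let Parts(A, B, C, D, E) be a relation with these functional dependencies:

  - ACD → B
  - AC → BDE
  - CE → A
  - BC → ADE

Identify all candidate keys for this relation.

Attribute C never appears on the right-hand side of any dependency, so C must belong to every candidate key.
{C}⁺ = {C}, which is not all of the schema, so we must add further attributes.
{A, C}⁺: AC→BDE adds B, D, E → {A, B, C, D, E}.
{B, C}⁺: BC→ADE adds A, D, E → {A, B, C, D, E}.
{C, E}⁺: CE→A adds A; AC→BDE adds B, D → {A, B, C, D, E}.

AC, BC, CE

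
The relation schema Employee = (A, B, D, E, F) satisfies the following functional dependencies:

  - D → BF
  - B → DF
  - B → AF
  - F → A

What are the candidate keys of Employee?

(B, E), (D, E)

Attribute E never appears on the right-hand side of any dependency, so E must belong to every candidate key.
{E}⁺ = {E}, which is not all of the schema, so we must add further attributes.
{B, E}⁺: B→DF adds D, F; B→AF adds A → {A, B, D, E, F}. Minimal: {E}⁺ = {E}; {B}⁺ = {A, B, D, F} — none reach the full schema.
{D, E}⁺: D→BF adds B, F; B→AF adds A → {A, B, D, E, F}. Minimal: {E}⁺ = {E}; {D}⁺ = {A, B, D, F} — none reach the full schema.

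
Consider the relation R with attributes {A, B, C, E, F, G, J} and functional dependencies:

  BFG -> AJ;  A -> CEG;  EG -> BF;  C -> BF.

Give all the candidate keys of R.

A; CG; EG; BFG

{A}⁺: A→CEG adds C, E, G; EG→BF adds B, F; BFG→AJ adds J → {A, B, C, E, F, G, J}.
{C, G}⁺: C→BF adds B, F; BFG→AJ adds A, J; A→CEG adds E → {A, B, C, E, F, G, J}.
{E, G}⁺: EG→BF adds B, F; BFG→AJ adds A, J; A→CEG adds C → {A, B, C, E, F, G, J}.
{B, F, G}⁺: BFG→AJ adds A, J; A→CEG adds C, E → {A, B, C, E, F, G, J}.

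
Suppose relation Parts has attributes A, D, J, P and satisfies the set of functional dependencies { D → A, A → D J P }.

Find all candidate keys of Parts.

(A); (D)

{A}⁺: A→DJP adds D, J, P → {A, D, J, P}.
{D}⁺: D→A adds A; A→DJP adds J, P → {A, D, J, P}.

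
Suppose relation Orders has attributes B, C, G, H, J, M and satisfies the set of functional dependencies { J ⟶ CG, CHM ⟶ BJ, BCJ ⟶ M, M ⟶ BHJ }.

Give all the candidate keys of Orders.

{M}, {B, J}

{M}⁺: M→BHJ adds B, H, J; J→CG adds C, G → {B, C, G, H, J, M}.
{B, J}⁺: J→CG adds C, G; BCJ→M adds M; M→BHJ adds H → {B, C, G, H, J, M}. Minimal: {J}⁺ = {C, G, J}; {B}⁺ = {B} — none reach the full schema.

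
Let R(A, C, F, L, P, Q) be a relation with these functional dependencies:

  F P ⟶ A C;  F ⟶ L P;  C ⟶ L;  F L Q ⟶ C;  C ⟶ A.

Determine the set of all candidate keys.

{F, Q}

Attributes F, Q never appear on any right-hand side, so every candidate key must contain {F, Q}.
{F, Q}⁺ = {A, C, F, L, P, Q}, which is all of the schema, so {F, Q} is the only candidate key.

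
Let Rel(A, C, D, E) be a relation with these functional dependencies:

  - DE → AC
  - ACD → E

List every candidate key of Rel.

DE; ACD

{D, E}⁺: DE→AC adds A, C → {A, C, D, E}. Minimal: {E}⁺ = {E}; {D}⁺ = {D} — none reach the full schema.
{A, C, D}⁺: ACD→E adds E → {A, C, D, E}. Minimal: {C, D}⁺ = {C, D}; {A, D}⁺ = {A, D}; {A, C}⁺ = {A, C} — none reach the full schema.
Any other superkey contains one of these as a subset, so there are no further candidate keys.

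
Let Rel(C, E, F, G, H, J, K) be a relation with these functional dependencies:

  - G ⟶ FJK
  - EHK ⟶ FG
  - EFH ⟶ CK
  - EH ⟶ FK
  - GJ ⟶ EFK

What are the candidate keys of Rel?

EH, GH

Attribute H never appears on the right-hand side of any dependency, so H must belong to every candidate key.
{H}⁺ = {H}, which is not all of the schema, so we must add further attributes.
{E, H}⁺: EH→FK adds F, K; EHK→FG adds G; EFH→CK adds C; G→FJK adds J → {C, E, F, G, H, J, K}. Minimal: {H}⁺ = {H}; {E}⁺ = {E} — none reach the full schema.
{G, H}⁺: G→FJK adds F, J, K; GJ→EFK adds E; EFH→CK adds C → {C, E, F, G, H, J, K}. Minimal: {H}⁺ = {H}; {G}⁺ = {E, F, G, J, K} — none reach the full schema.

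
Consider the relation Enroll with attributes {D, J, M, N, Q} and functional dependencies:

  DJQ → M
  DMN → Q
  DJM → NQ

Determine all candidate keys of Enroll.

{D, J, M}; {D, J, Q}

Attributes D, J never appear on any right-hand side, so every candidate key must contain {D, J}.
{D, J}⁺ = {D, J}, which is not all of the schema, so we must add further attributes.
{D, J, M}⁺: DJM→NQ adds N, Q → {D, J, M, N, Q}. Minimal: {J, M}⁺ = {J, M}; {D, M}⁺ = {D, M}; {D, J}⁺ = {D, J} — none reach the full schema.
{D, J, Q}⁺: DJQ→M adds M; DJM→NQ adds N → {D, J, M, N, Q}. Minimal: {J, Q}⁺ = {J, Q}; {D, Q}⁺ = {D, Q}; {D, J}⁺ = {D, J} — none reach the full schema.
Any other superkey contains one of these as a subset, so there are no further candidate keys.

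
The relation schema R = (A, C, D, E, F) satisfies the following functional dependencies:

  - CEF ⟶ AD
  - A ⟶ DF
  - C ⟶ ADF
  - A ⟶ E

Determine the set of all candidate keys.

{C}

Attribute C never appears on the right-hand side of any dependency, so C must belong to every candidate key.
{C}⁺ = {A, C, D, E, F}, which is all of the schema, so {C} is the only candidate key.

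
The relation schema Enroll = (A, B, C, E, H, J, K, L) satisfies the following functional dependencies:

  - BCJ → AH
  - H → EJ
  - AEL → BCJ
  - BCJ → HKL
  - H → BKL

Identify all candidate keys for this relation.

(A, H), (C, H), (A, E, L), (B, C, J)

{A, H}⁺: H→EJ adds E, J; H→BKL adds B, K, L; AEL→BCJ adds C → {A, B, C, E, H, J, K, L}. Minimal: {H}⁺ = {B, E, H, J, K, L}; {A}⁺ = {A} — none reach the full schema.
{C, H}⁺: H→EJ adds E, J; H→BKL adds B, K, L; BCJ→AH adds A → {A, B, C, E, H, J, K, L}. Minimal: {H}⁺ = {B, E, H, J, K, L}; {C}⁺ = {C} — none reach the full schema.
{A, E, L}⁺: AEL→BCJ adds B, C, J; BCJ→HKL adds H, K → {A, B, C, E, H, J, K, L}. Minimal: {E, L}⁺ = {E, L}; {A, L}⁺ = {A, L}; {A, E}⁺ = {A, E} — none reach the full schema.
{B, C, J}⁺: BCJ→AH adds A, H; H→EJ adds E; BCJ→HKL adds K, L → {A, B, C, E, H, J, K, L}. Minimal: {C, J}⁺ = {C, J}; {B, J}⁺ = {B, J}; {B, C}⁺ = {B, C} — none reach the full schema.
Any other superkey contains one of these as a subset, so there are no further candidate keys.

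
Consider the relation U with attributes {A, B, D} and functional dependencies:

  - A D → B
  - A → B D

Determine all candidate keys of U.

(A)

Attribute A never appears on the right-hand side of any dependency, so A must belong to every candidate key.
{A}⁺ = {A, B, D}, which is all of the schema, so {A} is the only candidate key.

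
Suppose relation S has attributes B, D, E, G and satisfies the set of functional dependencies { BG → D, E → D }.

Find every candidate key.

Attributes B, E, G never appear on any right-hand side, so every candidate key must contain {B, E, G}.
{B, E, G}⁺ = {B, D, E, G}, which is all of the schema, so {B, E, G} is the only candidate key.

BEG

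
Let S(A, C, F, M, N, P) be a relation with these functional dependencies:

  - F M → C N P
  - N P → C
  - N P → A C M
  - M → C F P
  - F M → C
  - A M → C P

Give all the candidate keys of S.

{M}⁺: M→CFP adds C, F, P; FM→CNP adds N; NP→ACM adds A → {A, C, F, M, N, P}.
{N, P}⁺: NP→C adds C; NP→ACM adds A, M; M→CFP adds F → {A, C, F, M, N, P}.

(M), (N, P)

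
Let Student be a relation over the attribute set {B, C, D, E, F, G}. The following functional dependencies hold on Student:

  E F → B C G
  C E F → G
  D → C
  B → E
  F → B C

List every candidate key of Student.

{D, F}

Attributes D, F never appear on any right-hand side, so every candidate key must contain {D, F}.
{D, F}⁺ = {B, C, D, E, F, G}, which is all of the schema, so {D, F} is the only candidate key.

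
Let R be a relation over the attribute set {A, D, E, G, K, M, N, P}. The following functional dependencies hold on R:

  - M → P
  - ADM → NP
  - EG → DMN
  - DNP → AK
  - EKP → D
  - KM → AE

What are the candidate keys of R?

Attribute G never appears on the right-hand side of any dependency, so G must belong to every candidate key.
{G}⁺ = {G}, which is not all of the schema, so we must add further attributes.
{E, G}⁺: EG→DMN adds D, M, N; M→P adds P; DNP→AK adds A, K → {A, D, E, G, K, M, N, P}. Minimal: {G}⁺ = {G}; {E}⁺ = {E} — none reach the full schema.
{G, K, M}⁺: M→P adds P; KM→AE adds A, E; EG→DMN adds D, N → {A, D, E, G, K, M, N, P}. Minimal: {K, M}⁺ = {A, D, E, K, M, N, P}; {G, M}⁺ = {G, M, P}; {G, K}⁺ = {G, K} — none reach the full schema.
{A, D, G, M}⁺: M→P adds P; ADM→NP adds N; DNP→AK adds K; KM→AE adds E → {A, D, E, G, K, M, N, P}. Minimal: {D, G, M}⁺ = {D, G, M, P}; {A, G, M}⁺ = {A, G, M, P}; {A, D, M}⁺ = {A, D, E, K, M, N, P}; … — none reach the full schema.
{D, G, M, N}⁺: M→P adds P; DNP→AK adds A, K; KM→AE adds E → {A, D, E, G, K, M, N, P}. Minimal: {G, M, N}⁺ = {G, M, N, P}; {D, M, N}⁺ = {A, D, E, K, M, N, P}; {D, G, N}⁺ = {D, G, N}; … — none reach the full schema.

{E, G}, {G, K, M}, {A, D, G, M}, {D, G, M, N}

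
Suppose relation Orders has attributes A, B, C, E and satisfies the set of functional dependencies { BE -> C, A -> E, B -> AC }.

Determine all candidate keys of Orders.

{B}

Attribute B never appears on the right-hand side of any dependency, so B must belong to every candidate key.
{B}⁺ = {A, B, C, E}, which is all of the schema, so {B} is the only candidate key.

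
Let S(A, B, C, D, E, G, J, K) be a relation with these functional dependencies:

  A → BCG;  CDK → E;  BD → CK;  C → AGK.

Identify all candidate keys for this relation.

{A, D, J}, {B, D, J}, {C, D, J}

Attributes D, J never appear on any right-hand side, so every candidate key must contain {D, J}.
{D, J}⁺ = {D, J}, which is not all of the schema, so we must add further attributes.
{A, D, J}⁺: A→BCG adds B, C, G; BD→CK adds K; CDK→E adds E → {A, B, C, D, E, G, J, K}. Minimal: {D, J}⁺ = {D, J}; {A, J}⁺ = {A, B, C, G, J, K}; {A, D}⁺ = {A, B, C, D, E, G, K} — none reach the full schema.
{B, D, J}⁺: BD→CK adds C, K; C→AGK adds A, G; CDK→E adds E → {A, B, C, D, E, G, J, K}. Minimal: {D, J}⁺ = {D, J}; {B, J}⁺ = {B, J}; {B, D}⁺ = {A, B, C, D, E, G, K} — none reach the full schema.
{C, D, J}⁺: C→AGK adds A, G, K; A→BCG adds B; CDK→E adds E → {A, B, C, D, E, G, J, K}. Minimal: {D, J}⁺ = {D, J}; {C, J}⁺ = {A, B, C, G, J, K}; {C, D}⁺ = {A, B, C, D, E, G, K} — none reach the full schema.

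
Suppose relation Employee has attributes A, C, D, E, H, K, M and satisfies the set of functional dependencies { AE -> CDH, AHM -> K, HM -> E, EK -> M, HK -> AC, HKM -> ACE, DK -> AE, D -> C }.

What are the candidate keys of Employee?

{D, K}⁺: DK→AE adds A, E; D→C adds C; AE→CDH adds H; EK→M adds M → {A, C, D, E, H, K, M}. Minimal: {K}⁺ = {K}; {D}⁺ = {C, D} — none reach the full schema.
{A, E, K}⁺: AE→CDH adds C, D, H; EK→M adds M → {A, C, D, E, H, K, M}. Minimal: {E, K}⁺ = {E, K, M}; {A, K}⁺ = {A, K}; {A, E}⁺ = {A, C, D, E, H} — none reach the full schema.
{A, E, M}⁺: AE→CDH adds C, D, H; AHM→K adds K → {A, C, D, E, H, K, M}. Minimal: {E, M}⁺ = {E, M}; {A, M}⁺ = {A, M}; {A, E}⁺ = {A, C, D, E, H} — none reach the full schema.
{A, H, M}⁺: AHM→K adds K; HM→E adds E; HK→AC adds C; AE→CDH adds D → {A, C, D, E, H, K, M}. Minimal: {H, M}⁺ = {E, H, M}; {A, M}⁺ = {A, M}; {A, H}⁺ = {A, H} — none reach the full schema.
{E, H, K}⁺: EK→M adds M; HK→AC adds A, C; AE→CDH adds D → {A, C, D, E, H, K, M}. Minimal: {H, K}⁺ = {A, C, H, K}; {E, K}⁺ = {E, K, M}; {E, H}⁺ = {E, H} — none reach the full schema.
{H, K, M}⁺: HM→E adds E; HK→AC adds A, C; AE→CDH adds D → {A, C, D, E, H, K, M}. Minimal: {K, M}⁺ = {K, M}; {H, M}⁺ = {E, H, M}; {H, K}⁺ = {A, C, H, K} — none reach the full schema.

(D, K), (A, E, K), (A, E, M), (A, H, M), (E, H, K), (H, K, M)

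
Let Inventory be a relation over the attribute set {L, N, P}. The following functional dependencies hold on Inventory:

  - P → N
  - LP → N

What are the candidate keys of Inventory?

Attributes L, P never appear on any right-hand side, so every candidate key must contain {L, P}.
{L, P}⁺ = {L, N, P}, which is all of the schema, so {L, P} is the only candidate key.

(L, P)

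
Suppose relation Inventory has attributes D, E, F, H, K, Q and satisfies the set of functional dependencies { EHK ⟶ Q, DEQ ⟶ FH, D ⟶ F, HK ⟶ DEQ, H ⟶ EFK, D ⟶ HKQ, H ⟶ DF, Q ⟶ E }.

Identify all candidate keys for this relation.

D, H

{D}⁺: D→F adds F; D→HKQ adds H, K, Q; Q→E adds E → {D, E, F, H, K, Q}.
{H}⁺: H→EFK adds E, F, K; H→DF adds D; EHK→Q adds Q → {D, E, F, H, K, Q}.
Any other superkey contains one of these as a subset, so there are no further candidate keys.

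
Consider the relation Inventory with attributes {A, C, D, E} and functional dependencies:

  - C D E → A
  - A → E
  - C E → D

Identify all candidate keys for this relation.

(A, C), (C, E)

Attribute C never appears on the right-hand side of any dependency, so C must belong to every candidate key.
{C}⁺ = {C}, which is not all of the schema, so we must add further attributes.
{A, C}⁺: A→E adds E; CE→D adds D → {A, C, D, E}.
{C, E}⁺: CE→D adds D; CDE→A adds A → {A, C, D, E}.
Any other superkey contains one of these as a subset, so there are no further candidate keys.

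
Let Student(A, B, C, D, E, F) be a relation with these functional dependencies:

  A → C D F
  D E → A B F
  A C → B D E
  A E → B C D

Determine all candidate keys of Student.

{A}⁺: A→CDF adds C, D, F; AC→BDE adds B, E → {A, B, C, D, E, F}.
{D, E}⁺: DE→ABF adds A, B, F; AE→BCD adds C → {A, B, C, D, E, F}.
Any other superkey contains one of these as a subset, so there are no further candidate keys.

(A), (D, E)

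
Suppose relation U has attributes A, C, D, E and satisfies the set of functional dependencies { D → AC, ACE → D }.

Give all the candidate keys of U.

Attribute E never appears on the right-hand side of any dependency, so E must belong to every candidate key.
{E}⁺ = {E}, which is not all of the schema, so we must add further attributes.
{D, E}⁺: D→AC adds A, C → {A, C, D, E}. Minimal: {E}⁺ = {E}; {D}⁺ = {A, C, D} — none reach the full schema.
{A, C, E}⁺: ACE→D adds D → {A, C, D, E}. Minimal: {C, E}⁺ = {C, E}; {A, E}⁺ = {A, E}; {A, C}⁺ = {A, C} — none reach the full schema.

DE; ACE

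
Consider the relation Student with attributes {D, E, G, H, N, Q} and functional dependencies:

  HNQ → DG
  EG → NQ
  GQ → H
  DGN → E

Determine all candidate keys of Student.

{E, G}⁺: EG→NQ adds N, Q; GQ→H adds H; HNQ→DG adds D → {D, E, G, H, N, Q}. Minimal: {G}⁺ = {G}; {E}⁺ = {E} — none reach the full schema.
{D, G, N}⁺: DGN→E adds E; EG→NQ adds Q; GQ→H adds H → {D, E, G, H, N, Q}. Minimal: {G, N}⁺ = {G, N}; {D, N}⁺ = {D, N}; {D, G}⁺ = {D, G} — none reach the full schema.
{G, N, Q}⁺: GQ→H adds H; HNQ→DG adds D; DGN→E adds E → {D, E, G, H, N, Q}. Minimal: {N, Q}⁺ = {N, Q}; {G, Q}⁺ = {G, H, Q}; {G, N}⁺ = {G, N} — none reach the full schema.
{H, N, Q}⁺: HNQ→DG adds D, G; DGN→E adds E → {D, E, G, H, N, Q}. Minimal: {N, Q}⁺ = {N, Q}; {H, Q}⁺ = {H, Q}; {H, N}⁺ = {H, N} — none reach the full schema.

EG; DGN; GNQ; HNQ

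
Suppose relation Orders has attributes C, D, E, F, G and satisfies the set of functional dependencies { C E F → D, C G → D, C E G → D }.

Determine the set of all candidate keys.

(C, E, F, G)

Attributes C, E, F, G never appear on any right-hand side, so every candidate key must contain {C, E, F, G}.
{C, E, F, G}⁺ = {C, D, E, F, G}, which is all of the schema, so {C, E, F, G} is the only candidate key.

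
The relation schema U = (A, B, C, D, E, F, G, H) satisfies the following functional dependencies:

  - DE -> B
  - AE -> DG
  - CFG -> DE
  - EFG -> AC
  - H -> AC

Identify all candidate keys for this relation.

Attributes F, H never appear on any right-hand side, so every candidate key must contain {F, H}.
{F, H}⁺ = {A, C, F, H}, which is not all of the schema, so we must add further attributes.
{E, F, H}⁺: H→AC adds A, C; AE→DG adds D, G; DE→B adds B → {A, B, C, D, E, F, G, H}.
{F, G, H}⁺: H→AC adds A, C; CFG→DE adds D, E; DE→B adds B → {A, B, C, D, E, F, G, H}.

{E, F, H}, {F, G, H}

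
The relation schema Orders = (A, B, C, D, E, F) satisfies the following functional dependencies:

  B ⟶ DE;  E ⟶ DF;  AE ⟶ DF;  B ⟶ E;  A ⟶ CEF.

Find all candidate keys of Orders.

Attributes A, B never appear on any right-hand side, so every candidate key must contain {A, B}.
{A, B}⁺ = {A, B, C, D, E, F}, which is all of the schema, so {A, B} is the only candidate key.

AB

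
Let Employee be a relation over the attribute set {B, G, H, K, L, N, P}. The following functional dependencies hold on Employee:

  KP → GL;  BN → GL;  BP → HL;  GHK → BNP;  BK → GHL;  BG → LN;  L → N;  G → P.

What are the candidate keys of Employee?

(B, K), (G, H, K), (H, K, P)

{B, K}⁺: BK→GHL adds G, H, L; BG→LN adds N; G→P adds P → {B, G, H, K, L, N, P}. Minimal: {K}⁺ = {K}; {B}⁺ = {B} — none reach the full schema.
{G, H, K}⁺: GHK→BNP adds B, N, P; BK→GHL adds L → {B, G, H, K, L, N, P}. Minimal: {H, K}⁺ = {H, K}; {G, K}⁺ = {G, K, L, N, P}; {G, H}⁺ = {G, H, P} — none reach the full schema.
{H, K, P}⁺: KP→GL adds G, L; GHK→BNP adds B, N → {B, G, H, K, L, N, P}. Minimal: {K, P}⁺ = {G, K, L, N, P}; {H, P}⁺ = {H, P}; {H, K}⁺ = {H, K} — none reach the full schema.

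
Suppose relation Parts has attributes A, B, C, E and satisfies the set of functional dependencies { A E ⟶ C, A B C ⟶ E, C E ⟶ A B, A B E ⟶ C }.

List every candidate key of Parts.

{A, E}⁺: AE→C adds C; CE→AB adds B → {A, B, C, E}. Minimal: {E}⁺ = {E}; {A}⁺ = {A} — none reach the full schema.
{C, E}⁺: CE→AB adds A, B → {A, B, C, E}. Minimal: {E}⁺ = {E}; {C}⁺ = {C} — none reach the full schema.
{A, B, C}⁺: ABC→E adds E → {A, B, C, E}. Minimal: {B, C}⁺ = {B, C}; {A, C}⁺ = {A, C}; {A, B}⁺ = {A, B} — none reach the full schema.

AE, CE, ABC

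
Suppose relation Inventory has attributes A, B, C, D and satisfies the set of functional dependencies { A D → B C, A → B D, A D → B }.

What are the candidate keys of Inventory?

{A}

Attribute A never appears on the right-hand side of any dependency, so A must belong to every candidate key.
{A}⁺ = {A, B, C, D}, which is all of the schema, so {A} is the only candidate key.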